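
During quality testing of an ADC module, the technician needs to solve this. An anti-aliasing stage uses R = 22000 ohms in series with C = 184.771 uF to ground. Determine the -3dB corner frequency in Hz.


Cutoff frequency of a first-order RC filter:
fc = 1 / (2 * pi * R * C)
C = 184.771 uF = 0.000184771 F
fc = 1 / (2 * pi * 22000 * 0.000184771)
   = 1 / 25.540909512643
   = 0.039153 Hz

0.039153 Hz


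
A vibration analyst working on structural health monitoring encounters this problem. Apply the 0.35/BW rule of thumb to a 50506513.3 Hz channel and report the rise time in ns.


Rise time from bandwidth relationship:
tr = 0.35 / BW
   = 0.35 / 50506513.3
   = 6.92979929e-09 s
   = 6.9298 ns

6.9298 ns


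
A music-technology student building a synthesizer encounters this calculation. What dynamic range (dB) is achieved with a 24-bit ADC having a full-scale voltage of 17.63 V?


Dynamic range from full-scale to LSB:
V_min = V_max / 2^bits = 17.63 / 2^24
DR = 20 * log10(V_max / V_min)
   = 20 * log10(2^24)
   = 20 * 24 * log10(2)
   = 144.49 dB

144.49 dB


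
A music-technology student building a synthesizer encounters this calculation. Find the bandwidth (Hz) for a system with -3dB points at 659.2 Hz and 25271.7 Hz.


Bandwidth is the difference of -3dB frequencies:
BW = f_high - f_low
   = 25271.7 - 659.2
   = 24612.5 Hz

24612.5 Hz


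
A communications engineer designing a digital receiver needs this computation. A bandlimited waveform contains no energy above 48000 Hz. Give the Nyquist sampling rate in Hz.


The Nyquist rate is twice the maximum frequency component.
fs_min = 2 * fmax
      = 2 * 48000
      = 96000 Hz

96000


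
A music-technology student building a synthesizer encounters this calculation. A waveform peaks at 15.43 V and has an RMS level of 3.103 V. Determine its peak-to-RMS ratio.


Crest factor is the ratio of peak to RMS:
CF = V_peak / V_rms
   = 15.43 / 3.103
   = 4.9726

4.9726


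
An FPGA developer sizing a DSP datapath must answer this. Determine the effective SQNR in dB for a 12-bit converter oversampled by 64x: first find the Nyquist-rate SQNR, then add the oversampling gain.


Step 1 — baseline SQNR at Nyquist:
SQNR_base = 6.02*N + 1.76
          = 6.02*12 + 1.76
          = 74.0 dB

Step 2 — oversampling processing gain:
G = 10*log10(OSR) = 10*log10(64) = 18.06 dB

Step 3 — total:
SQNR_total = 74.0 + 18.06 = 92.06 dB

Base SQNR = 74.0 dB; oversampled SQNR = 92.06 dB


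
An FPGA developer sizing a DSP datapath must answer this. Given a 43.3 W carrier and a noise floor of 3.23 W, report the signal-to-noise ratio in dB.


SNR in decibels:
SNR = 10 * log10(Ps / Pn)
    = 10 * log10(43.3 / 3.23)
    = 10 * log10(13.4056)
    = 10 * 1.1273
    = 11.27 dB

11.27 dB


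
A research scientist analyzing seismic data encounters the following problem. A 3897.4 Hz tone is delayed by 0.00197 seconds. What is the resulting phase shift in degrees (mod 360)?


Phase shift from frequency and time delay:
phi = 360 * f * t_delay
    = 360 * 3897.4 * 0.00197
    = 2764.04 degrees
    mod 360 = 244.04 degrees

244.04 degrees


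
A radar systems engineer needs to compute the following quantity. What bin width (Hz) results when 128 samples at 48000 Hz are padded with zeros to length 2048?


Frequency resolution after zero-padding:
N_padded = 128 * 16 = 2048
df = fs / N_padded
   = 48000 / 2048
   = 23.4375 Hz

23.4375 Hz


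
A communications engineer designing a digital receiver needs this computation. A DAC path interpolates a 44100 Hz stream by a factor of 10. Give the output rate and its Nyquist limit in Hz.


Step 1 — output sample rate after interpolation by L:
fs_out = L * fs_in = 10 * 44100 = 441000 Hz

Step 2 — Nyquist frequency of the output stream:
f_Nyq = fs_out / 2 = 441000 / 2 = 220500.0 Hz

fs_out = 441000 Hz; f_Nyquist = 220500.0 Hz


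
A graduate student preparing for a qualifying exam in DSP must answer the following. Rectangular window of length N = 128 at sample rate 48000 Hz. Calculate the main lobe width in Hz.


Main lobe width for a rectangular window:
Width = 2 * fs / N
      = 2 * 48000 / 128
      = 96000 / 128
      = 750.0 Hz

750.0 Hz


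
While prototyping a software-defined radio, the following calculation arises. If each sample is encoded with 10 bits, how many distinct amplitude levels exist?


Number of quantization levels = 2^N
= 2^10
= 1024

1024


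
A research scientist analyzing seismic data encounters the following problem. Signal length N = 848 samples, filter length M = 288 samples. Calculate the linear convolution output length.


Linear convolution output length:
L = N + M - 1
  = 848 + 288 - 1
  = 1135 samples

1135


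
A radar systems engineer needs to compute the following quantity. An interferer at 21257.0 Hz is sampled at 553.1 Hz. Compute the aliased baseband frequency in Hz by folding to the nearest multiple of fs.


Compute the nearest integer multiple of fs to the signal:
n = round(21257.0 / 553.1) = 38
f_alias = |21257.0 - 38 * 553.1|
        = |21257.0 - 21017.8|
        = 239.2 Hz

239.2


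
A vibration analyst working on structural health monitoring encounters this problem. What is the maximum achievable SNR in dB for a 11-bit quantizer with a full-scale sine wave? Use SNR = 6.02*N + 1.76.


Theoretical SNR for a full-scale sinusoid:
SNR = 6.02 * N + 1.76
    = 6.02 * 11 + 1.76
    = 66.22 + 1.76
    = 67.98 dB

67.98 dB


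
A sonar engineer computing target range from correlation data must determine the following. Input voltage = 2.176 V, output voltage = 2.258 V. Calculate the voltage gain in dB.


Voltage gain in dB:
G = 20 * log10(Vout / Vin)
  = 20 * log10(2.258 / 2.176)
  = 20 * log10(1.037684)
  = 20 * 0.016065
  = 0.32 dB

0.32 dB


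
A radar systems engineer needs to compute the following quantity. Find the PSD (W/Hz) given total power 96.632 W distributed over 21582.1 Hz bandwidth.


Power spectral density:
PSD = P / BW
    = 96.632 / 21582.1
    = 0.00447741 W/Hz

0.00447741 W/Hz


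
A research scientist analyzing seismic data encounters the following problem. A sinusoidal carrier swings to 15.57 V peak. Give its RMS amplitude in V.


RMS voltage for a sinusoidal waveform:
V_rms = V_peak / sqrt(2)
      = 15.57 / 1.414214
      = 11.01 V

11.01 V


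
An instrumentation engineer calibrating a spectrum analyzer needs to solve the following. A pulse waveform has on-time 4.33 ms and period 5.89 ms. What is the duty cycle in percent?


Duty cycle as a percentage:
DC = (t_on / T) * 100
   = (4.33 / 5.89) * 100
   = 0.735144 * 100
   = 73.51 %

73.51 %


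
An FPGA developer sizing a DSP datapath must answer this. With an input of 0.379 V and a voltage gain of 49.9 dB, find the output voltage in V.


Output voltage from dB gain:
V_out = V_in * 10^(gain_dB / 20)
      = 0.379 * 10^(49.9 / 20)
      = 0.379 * 312.607937
      = 118.4784 V

118.4784 V


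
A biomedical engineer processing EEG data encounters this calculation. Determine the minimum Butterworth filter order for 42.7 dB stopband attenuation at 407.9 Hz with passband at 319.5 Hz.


Butterworth filter order formula:
n = log10(10^(A/10) - 1) / (2 * log10(f_stop/f_pass))
10^(42.7/10) - 1 = 18619.8714
f_stop/f_pass = 407.9 / 319.5 = 1.2767
n = 20.1257 -> ceil = 21

21


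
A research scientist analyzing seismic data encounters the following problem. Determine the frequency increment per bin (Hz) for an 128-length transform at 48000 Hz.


DFT frequency resolution:
df = fs / N
   = 48000 / 128
   = 375.0 Hz

375.0 Hz


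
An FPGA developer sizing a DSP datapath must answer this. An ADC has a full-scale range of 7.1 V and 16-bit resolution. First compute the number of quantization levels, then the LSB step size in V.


Step 1 — number of quantization levels:
L = 2^N = 2^16 = 65536

Step 2 — LSB step size:
delta = Vfs / L
      = 7.1 / 65536
      = 0.00010834 V

Levels = 65536; step size = 0.00010834 V


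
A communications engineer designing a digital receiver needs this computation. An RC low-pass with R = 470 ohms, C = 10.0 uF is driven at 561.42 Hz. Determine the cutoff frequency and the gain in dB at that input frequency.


Step 1 — cutoff frequency:
fc = 1 / (2*pi*R*C)
C = 10.0 uF = 1e-05 F
fc = 1 / (2*pi*470*1e-05)
   = 33.8628 Hz

Step 2 — magnitude at f = 561.42 Hz:
|H(f)| = 1 / sqrt(1 + (f/fc)^2)
f/fc = 561.42 / 33.8628 = 16.579255
|H| = 1 / sqrt(1 + 274.871696) = 0.0602069
|H|_dB = 20*log10(0.0602069) = -24.41 dB

fc = 33.8628 Hz; |H(561.42 Hz)| = -24.41 dB


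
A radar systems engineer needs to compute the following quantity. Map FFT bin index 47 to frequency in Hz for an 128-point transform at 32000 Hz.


Frequency of DFT bin k:
f_k = k * fs / N
    = 47 * 32000 / 128
    = 1504000 / 128
    = 11750.0 Hz

11750.0 Hz


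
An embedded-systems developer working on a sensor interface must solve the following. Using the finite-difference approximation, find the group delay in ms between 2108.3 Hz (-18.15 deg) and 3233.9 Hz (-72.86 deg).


Group delay from phase difference:
tau = -d(phi)/d(omega)
d(phi) = -54.71 deg = -0.95487 rad
d(omega) = 2*pi*(3233.9 - 2108.3) = 7072.3534 rad/s
tau = -(-0.95487) / 7072.3534
    = 0.135 ms

0.135 ms


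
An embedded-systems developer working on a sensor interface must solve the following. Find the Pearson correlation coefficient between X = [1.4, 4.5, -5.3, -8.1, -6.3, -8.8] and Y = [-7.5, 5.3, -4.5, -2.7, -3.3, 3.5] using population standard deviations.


Pearson correlation coefficient (population):
r = cov(X,Y) / (std(X) * std(Y))
Mean X = -3.7667, Mean Y = -1.5333
Cov(X,Y) = 2.401111
Std(X) = 4.9651, Std(Y) = 4.489123
r = 0.1077

0.1077


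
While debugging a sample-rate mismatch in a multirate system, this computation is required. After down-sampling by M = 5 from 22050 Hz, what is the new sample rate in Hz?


Decimation reduces the sample rate:
fs_out = fs_in / M
       = 22050 / 5
       = 4410.0 Hz

4410.0 Hz


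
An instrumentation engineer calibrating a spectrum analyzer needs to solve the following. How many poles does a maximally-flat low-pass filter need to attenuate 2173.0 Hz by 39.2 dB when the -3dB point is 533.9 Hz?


Butterworth filter order formula:
n = log10(10^(A/10) - 1) / (2 * log10(f_stop/f_pass))
10^(39.2/10) - 1 = 8316.6377
f_stop/f_pass = 2173.0 / 533.9 = 4.0701
n = 3.2152 -> ceil = 4

4


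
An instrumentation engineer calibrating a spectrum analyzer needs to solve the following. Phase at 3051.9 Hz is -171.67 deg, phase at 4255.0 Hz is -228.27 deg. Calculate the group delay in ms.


Group delay from phase difference:
tau = -d(phi)/d(omega)
d(phi) = -56.6 deg = -0.987856 rad
d(omega) = 2*pi*(4255.0 - 3051.9) = 7559.3002 rad/s
tau = -(-0.987856) / 7559.3002
    = 0.1307 ms

0.1307 ms


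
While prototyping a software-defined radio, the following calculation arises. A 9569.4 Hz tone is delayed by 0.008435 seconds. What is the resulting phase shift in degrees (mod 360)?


Phase shift from frequency and time delay:
phi = 360 * f * t_delay
    = 360 * 9569.4 * 0.008435
    = 29058.44 degrees
    mod 360 = 258.44 degrees

258.44 degrees


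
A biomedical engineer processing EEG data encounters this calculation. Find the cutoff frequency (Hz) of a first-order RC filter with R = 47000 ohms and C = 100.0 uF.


Cutoff frequency of a first-order RC filter:
fc = 1 / (2 * pi * R * C)
C = 100.0 uF = 0.0001 F
fc = 1 / (2 * pi * 47000 * 0.0001)
   = 1 / 29.530970943744
   = 0.033863 Hz

0.033863 Hz


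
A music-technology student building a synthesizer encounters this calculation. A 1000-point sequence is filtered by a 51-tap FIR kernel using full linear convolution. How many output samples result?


Linear convolution output length:
L = N + M - 1
  = 1000 + 51 - 1
  = 1050 samples

1050


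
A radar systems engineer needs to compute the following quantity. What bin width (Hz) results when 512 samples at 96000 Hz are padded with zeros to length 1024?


Frequency resolution after zero-padding:
N_padded = 512 * 2 = 1024
df = fs / N_padded
   = 96000 / 1024
   = 93.75 Hz

93.75 Hz


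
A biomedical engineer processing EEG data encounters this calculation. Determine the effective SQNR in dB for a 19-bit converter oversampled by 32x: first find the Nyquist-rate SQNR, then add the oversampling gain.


Step 1 — baseline SQNR at Nyquist:
SQNR_base = 6.02*N + 1.76
          = 6.02*19 + 1.76
          = 116.14 dB

Step 2 — oversampling processing gain:
G = 10*log10(OSR) = 10*log10(32) = 15.05 dB

Step 3 — total:
SQNR_total = 116.14 + 15.05 = 131.19 dB

Base SQNR = 116.14 dB; oversampled SQNR = 131.19 dB


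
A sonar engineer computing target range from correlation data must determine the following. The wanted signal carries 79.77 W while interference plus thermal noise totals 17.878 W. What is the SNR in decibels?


SNR in decibels:
SNR = 10 * log10(Ps / Pn)
    = 10 * log10(79.77 / 17.878)
    = 10 * log10(4.4619)
    = 10 * 0.6495
    = 6.5 dB

6.5 dB


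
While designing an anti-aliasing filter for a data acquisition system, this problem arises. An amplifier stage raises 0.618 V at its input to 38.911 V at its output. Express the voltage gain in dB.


Voltage gain in dB:
G = 20 * log10(Vout / Vin)
  = 20 * log10(38.911 / 0.618)
  = 20 * log10(62.962783)
  = 20 * 1.799084
  = 35.98 dB

35.98 dB


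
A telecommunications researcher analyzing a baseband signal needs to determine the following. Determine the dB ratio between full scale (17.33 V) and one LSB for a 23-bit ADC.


Dynamic range from full-scale to LSB:
V_min = V_max / 2^bits = 17.33 / 2^23
DR = 20 * log10(V_max / V_min)
   = 20 * log10(2^23)
   = 20 * 23 * log10(2)
   = 138.47 dB

138.47 dB


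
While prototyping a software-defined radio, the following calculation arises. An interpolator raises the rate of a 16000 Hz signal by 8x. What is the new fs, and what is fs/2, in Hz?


Step 1 — output sample rate after interpolation by L:
fs_out = L * fs_in = 8 * 16000 = 128000 Hz

Step 2 — Nyquist frequency of the output stream:
f_Nyq = fs_out / 2 = 128000 / 2 = 64000.0 Hz

fs_out = 128000 Hz; f_Nyquist = 64000.0 Hz


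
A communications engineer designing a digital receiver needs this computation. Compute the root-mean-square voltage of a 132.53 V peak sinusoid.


RMS voltage for a sinusoidal waveform:
V_rms = V_peak / sqrt(2)
      = 132.53 / 1.414214
      = 93.713 V

93.713 V


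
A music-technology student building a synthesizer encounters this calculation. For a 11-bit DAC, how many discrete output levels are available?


Number of quantization levels = 2^N
= 2^11
= 2048

2048


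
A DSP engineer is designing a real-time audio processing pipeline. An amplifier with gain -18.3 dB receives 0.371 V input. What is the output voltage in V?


Output voltage from dB gain:
V_out = V_in * 10^(gain_dB / 20)
      = 0.371 * 10^(-18.3 / 20)
      = 0.371 * 0.121619
      = 0.0451 V

0.0451 V


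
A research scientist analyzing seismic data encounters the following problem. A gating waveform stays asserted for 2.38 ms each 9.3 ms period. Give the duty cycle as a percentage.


Duty cycle as a percentage:
DC = (t_on / T) * 100
   = (2.38 / 9.3) * 100
   = 0.255914 * 100
   = 25.59 %

25.59 %


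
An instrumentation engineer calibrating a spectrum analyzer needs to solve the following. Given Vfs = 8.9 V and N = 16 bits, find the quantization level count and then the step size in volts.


Step 1 — number of quantization levels:
L = 2^N = 2^16 = 65536

Step 2 — LSB step size:
delta = Vfs / L
      = 8.9 / 65536
      = 0.0001358 V

Levels = 65536; step size = 0.0001358 V


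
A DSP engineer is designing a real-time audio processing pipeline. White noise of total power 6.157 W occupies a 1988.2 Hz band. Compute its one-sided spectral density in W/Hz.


Power spectral density:
PSD = P / BW
    = 6.157 / 1988.2
    = 0.00309677 W/Hz

0.00309677 W/Hz


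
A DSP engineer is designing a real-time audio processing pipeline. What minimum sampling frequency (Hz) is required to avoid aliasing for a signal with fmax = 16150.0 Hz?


The Nyquist rate is twice the maximum frequency component.
fs_min = 2 * fmax
      = 2 * 16150.0
      = 32300.0 Hz

32300.0


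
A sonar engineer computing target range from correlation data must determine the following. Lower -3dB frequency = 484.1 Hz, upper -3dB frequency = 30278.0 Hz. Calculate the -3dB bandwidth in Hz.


Bandwidth is the difference of -3dB frequencies:
BW = f_high - f_low
   = 30278.0 - 484.1
   = 29793.9 Hz

29793.9 Hz


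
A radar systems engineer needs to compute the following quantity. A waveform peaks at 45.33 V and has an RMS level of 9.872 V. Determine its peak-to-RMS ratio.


Crest factor is the ratio of peak to RMS:
CF = V_peak / V_rms
   = 45.33 / 9.872
   = 4.5918

4.5918


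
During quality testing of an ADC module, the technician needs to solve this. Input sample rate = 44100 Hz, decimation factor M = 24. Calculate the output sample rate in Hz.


Decimation reduces the sample rate:
fs_out = fs_in / M
       = 44100 / 24
       = 1837.5 Hz

1837.5 Hz


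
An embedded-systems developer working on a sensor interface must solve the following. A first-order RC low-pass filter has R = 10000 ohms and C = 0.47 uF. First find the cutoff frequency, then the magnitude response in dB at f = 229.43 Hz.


Step 1 — cutoff frequency:
fc = 1 / (2*pi*R*C)
C = 0.47 uF = 4.7e-07 F
fc = 1 / (2*pi*10000*4.7e-07)
   = 33.8628 Hz

Step 2 — magnitude at f = 229.43 Hz:
|H(f)| = 1 / sqrt(1 + (f/fc)^2)
f/fc = 229.43 / 33.8628 = 6.775281
|H| = 1 / sqrt(1 + 45.904433) = 0.1460135
|H|_dB = 20*log10(0.1460135) = -16.71 dB

fc = 33.8628 Hz; |H(229.43 Hz)| = -16.71 dB


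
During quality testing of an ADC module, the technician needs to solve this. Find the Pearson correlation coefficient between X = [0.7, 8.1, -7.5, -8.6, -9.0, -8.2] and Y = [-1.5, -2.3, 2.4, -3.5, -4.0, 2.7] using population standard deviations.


Pearson correlation coefficient (population):
r = cov(X,Y) / (std(X) * std(Y))
Mean X = -4.0833, Mean Y = -1.0333
Cov(X,Y) = -3.172778
Std(X) = 6.383681, Std(Y) = 2.659365
r = -0.1869

-0.1869


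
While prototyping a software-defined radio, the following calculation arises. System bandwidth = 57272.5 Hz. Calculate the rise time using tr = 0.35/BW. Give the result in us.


Rise time from bandwidth relationship:
tr = 0.35 / BW
   = 0.35 / 57272.5
   = 6.111135362e-06 s
   = 6.1111 us

6.1111 us


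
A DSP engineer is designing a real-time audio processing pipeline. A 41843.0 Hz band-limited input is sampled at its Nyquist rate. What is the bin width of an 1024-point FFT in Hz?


Step 1 — Nyquist sampling rate:
fs = 2 * fmax = 2 * 41843.0 = 83686.0 Hz

Step 2 — DFT bin spacing:
df = fs / N = 83686.0 / 1024 = 81.7246 Hz

81.7246 Hz


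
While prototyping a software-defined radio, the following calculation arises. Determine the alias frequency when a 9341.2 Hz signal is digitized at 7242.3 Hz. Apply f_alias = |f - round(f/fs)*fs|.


Compute the nearest integer multiple of fs to the signal:
n = round(9341.2 / 7242.3) = 1
f_alias = |9341.2 - 1 * 7242.3|
        = |9341.2 - 7242.3|
        = 2098.9 Hz

2098.9


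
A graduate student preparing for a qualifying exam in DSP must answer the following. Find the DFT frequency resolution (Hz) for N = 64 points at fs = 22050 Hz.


DFT frequency resolution:
df = fs / N
   = 22050 / 64
   = 344.5312 Hz

344.5312 Hz


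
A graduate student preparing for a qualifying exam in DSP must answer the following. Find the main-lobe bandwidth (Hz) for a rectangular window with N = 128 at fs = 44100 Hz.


Main lobe width for a rectangular window:
Width = 2 * fs / N
      = 2 * 44100 / 128
      = 88200 / 128
      = 689.062 Hz

689.062 Hz


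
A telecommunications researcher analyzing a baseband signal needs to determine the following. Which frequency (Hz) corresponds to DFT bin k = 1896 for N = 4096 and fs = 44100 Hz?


Frequency of DFT bin k:
f_k = k * fs / N
    = 1896 * 44100 / 4096
    = 83613600 / 4096
    = 20413.477 Hz

20413.477 Hz


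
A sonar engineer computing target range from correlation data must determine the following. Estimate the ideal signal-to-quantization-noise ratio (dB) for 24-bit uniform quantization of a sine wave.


Theoretical SNR for a full-scale sinusoid:
SNR = 6.02 * N + 1.76
    = 6.02 * 24 + 1.76
    = 144.48 + 1.76
    = 146.24 dB

146.24 dB


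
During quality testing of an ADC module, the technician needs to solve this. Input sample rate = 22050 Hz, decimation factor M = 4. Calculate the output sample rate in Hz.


Decimation reduces the sample rate:
fs_out = fs_in / M
       = 22050 / 4
       = 5512.5 Hz

5512.5 Hz


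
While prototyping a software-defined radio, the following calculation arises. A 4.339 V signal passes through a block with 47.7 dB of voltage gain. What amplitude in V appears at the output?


Output voltage from dB gain:
V_out = V_in * 10^(gain_dB / 20)
      = 4.339 * 10^(47.7 / 20)
      = 4.339 * 242.66101
      = 1052.9061 V

1052.9061 V


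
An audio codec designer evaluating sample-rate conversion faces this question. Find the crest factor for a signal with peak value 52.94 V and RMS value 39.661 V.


Crest factor is the ratio of peak to RMS:
CF = V_peak / V_rms
   = 52.94 / 39.661
   = 1.3348

1.3348


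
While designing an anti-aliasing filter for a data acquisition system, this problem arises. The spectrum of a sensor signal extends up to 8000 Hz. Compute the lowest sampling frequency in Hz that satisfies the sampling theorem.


The Nyquist rate is twice the maximum frequency component.
fs_min = 2 * fmax
      = 2 * 8000
      = 16000 Hz

16000


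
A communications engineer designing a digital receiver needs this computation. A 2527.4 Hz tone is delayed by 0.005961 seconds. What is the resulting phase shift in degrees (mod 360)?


Phase shift from frequency and time delay:
phi = 360 * f * t_delay
    = 360 * 2527.4 * 0.005961
    = 5423.7 degrees
    mod 360 = 23.7 degrees

23.7 degrees


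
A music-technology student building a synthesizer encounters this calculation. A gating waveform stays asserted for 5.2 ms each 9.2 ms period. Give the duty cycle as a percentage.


Duty cycle as a percentage:
DC = (t_on / T) * 100
   = (5.2 / 9.2) * 100
   = 0.565217 * 100
   = 56.52 %

56.52 %


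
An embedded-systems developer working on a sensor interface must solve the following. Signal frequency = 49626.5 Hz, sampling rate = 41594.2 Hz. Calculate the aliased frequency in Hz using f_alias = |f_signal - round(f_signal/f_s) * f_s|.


Compute the nearest integer multiple of fs to the signal:
n = round(49626.5 / 41594.2) = 1
f_alias = |49626.5 - 1 * 41594.2|
        = |49626.5 - 41594.2|
        = 8032.3 Hz

8032.3


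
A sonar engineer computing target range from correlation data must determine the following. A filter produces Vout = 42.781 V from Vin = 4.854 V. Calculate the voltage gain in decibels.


Voltage gain in dB:
G = 20 * log10(Vout / Vin)
  = 20 * log10(42.781 / 4.854)
  = 20 * log10(8.813556)
  = 20 * 0.945151
  = 18.9 dB

18.9 dB


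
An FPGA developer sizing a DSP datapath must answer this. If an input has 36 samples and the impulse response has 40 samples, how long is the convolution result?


Linear convolution output length:
L = N + M - 1
  = 36 + 40 - 1
  = 75 samples

75


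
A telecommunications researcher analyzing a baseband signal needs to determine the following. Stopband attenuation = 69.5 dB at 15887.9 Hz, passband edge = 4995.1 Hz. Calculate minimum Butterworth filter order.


Butterworth filter order formula:
n = log10(10^(A/10) - 1) / (2 * log10(f_stop/f_pass))
10^(69.5/10) - 1 = 8912508.3813
f_stop/f_pass = 15887.9 / 4995.1 = 3.1807
n = 6.9151 -> ceil = 7

7


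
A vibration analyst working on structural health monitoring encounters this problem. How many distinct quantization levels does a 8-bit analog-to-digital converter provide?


Number of quantization levels = 2^N
= 2^8
= 256

256


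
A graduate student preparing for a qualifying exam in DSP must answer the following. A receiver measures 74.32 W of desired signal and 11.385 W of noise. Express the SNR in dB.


SNR in decibels:
SNR = 10 * log10(Ps / Pn)
    = 10 * log10(74.32 / 11.385)
    = 10 * log10(6.5279)
    = 10 * 0.8148
    = 8.15 dB

8.15 dB


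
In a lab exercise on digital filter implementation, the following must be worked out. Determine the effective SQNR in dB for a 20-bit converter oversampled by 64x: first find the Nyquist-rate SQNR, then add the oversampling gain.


Step 1 — baseline SQNR at Nyquist:
SQNR_base = 6.02*N + 1.76
          = 6.02*20 + 1.76
          = 122.16 dB

Step 2 — oversampling processing gain:
G = 10*log10(OSR) = 10*log10(64) = 18.06 dB

Step 3 — total:
SQNR_total = 122.16 + 18.06 = 140.22 dB

Base SQNR = 122.16 dB; oversampled SQNR = 140.22 dB


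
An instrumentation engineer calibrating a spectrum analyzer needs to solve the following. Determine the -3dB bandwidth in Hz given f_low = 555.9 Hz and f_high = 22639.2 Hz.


Bandwidth is the difference of -3dB frequencies:
BW = f_high - f_low
   = 22639.2 - 555.9
   = 22083.3 Hz

22083.3 Hz


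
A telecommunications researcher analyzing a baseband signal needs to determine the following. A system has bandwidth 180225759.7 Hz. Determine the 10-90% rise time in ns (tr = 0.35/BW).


Rise time from bandwidth relationship:
tr = 0.35 / BW
   = 0.35 / 180225759.7
   = 1.942008737e-09 s
   = 1.942 ns

1.942 ns


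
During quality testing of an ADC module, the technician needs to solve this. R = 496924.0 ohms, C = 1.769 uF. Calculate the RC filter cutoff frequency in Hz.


Cutoff frequency of a first-order RC filter:
fc = 1 / (2 * pi * R * C)
C = 1.769 uF = 1.769e-06 F
fc = 1 / (2 * pi * 496924.0 * 1.769e-06)
   = 1 / 5.5232878032097
   = 0.181052 Hz

0.181052 Hz


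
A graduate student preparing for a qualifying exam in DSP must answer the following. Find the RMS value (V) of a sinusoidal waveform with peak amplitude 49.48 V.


RMS voltage for a sinusoidal waveform:
V_rms = V_peak / sqrt(2)
      = 49.48 / 1.414214
      = 34.988 V

34.988 V


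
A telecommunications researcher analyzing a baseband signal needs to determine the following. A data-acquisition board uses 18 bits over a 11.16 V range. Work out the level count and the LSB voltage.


Step 1 — number of quantization levels:
L = 2^N = 2^18 = 262144

Step 2 — LSB step size:
delta = Vfs / L
      = 11.16 / 262144
      = 4.257e-05 V

Levels = 262144; step size = 4.257e-05 V


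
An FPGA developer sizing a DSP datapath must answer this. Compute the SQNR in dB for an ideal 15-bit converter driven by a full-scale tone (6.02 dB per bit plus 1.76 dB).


Theoretical SNR for a full-scale sinusoid:
SNR = 6.02 * N + 1.76
    = 6.02 * 15 + 1.76
    = 90.3 + 1.76
    = 92.06 dB

92.06 dB


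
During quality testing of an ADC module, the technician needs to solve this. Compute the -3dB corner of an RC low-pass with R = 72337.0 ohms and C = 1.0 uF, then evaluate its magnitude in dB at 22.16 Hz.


Step 1 — cutoff frequency:
fc = 1 / (2*pi*R*C)
C = 1.0 uF = 1e-06 F
fc = 1 / (2*pi*72337.0*1e-06)
   = 2.20019 Hz

Step 2 — magnitude at f = 22.16 Hz:
|H(f)| = 1 / sqrt(1 + (f/fc)^2)
f/fc = 22.16 / 2.20019 = 10.071857
|H| = 1 / sqrt(1 + 101.442303) = 0.0988008
|H|_dB = 20*log10(0.0988008) = -20.1 dB

fc = 2.20019 Hz; |H(22.16 Hz)| = -20.1 dB


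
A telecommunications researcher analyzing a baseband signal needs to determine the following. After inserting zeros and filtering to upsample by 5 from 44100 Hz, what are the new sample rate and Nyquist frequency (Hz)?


Step 1 — output sample rate after interpolation by L:
fs_out = L * fs_in = 5 * 44100 = 220500 Hz

Step 2 — Nyquist frequency of the output stream:
f_Nyq = fs_out / 2 = 220500 / 2 = 110250.0 Hz

fs_out = 220500 Hz; f_Nyquist = 110250.0 Hz


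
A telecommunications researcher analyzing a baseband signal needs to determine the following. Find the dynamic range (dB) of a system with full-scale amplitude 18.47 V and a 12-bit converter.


Dynamic range from full-scale to LSB:
V_min = V_max / 2^bits = 18.47 / 2^12
DR = 20 * log10(V_max / V_min)
   = 20 * log10(2^12)
   = 20 * 12 * log10(2)
   = 72.25 dB

72.25 dB


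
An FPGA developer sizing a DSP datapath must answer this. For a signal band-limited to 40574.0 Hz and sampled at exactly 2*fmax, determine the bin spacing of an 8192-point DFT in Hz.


Step 1 — Nyquist sampling rate:
fs = 2 * fmax = 2 * 40574.0 = 81148.0 Hz

Step 2 — DFT bin spacing:
df = fs / N = 81148.0 / 8192 = 9.9058 Hz

9.9058 Hz


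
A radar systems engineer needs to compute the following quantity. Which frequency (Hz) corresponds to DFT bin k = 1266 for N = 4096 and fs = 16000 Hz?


Frequency of DFT bin k:
f_k = k * fs / N
    = 1266 * 16000 / 4096
    = 20256000 / 4096
    = 4945.312 Hz

4945.312 Hz


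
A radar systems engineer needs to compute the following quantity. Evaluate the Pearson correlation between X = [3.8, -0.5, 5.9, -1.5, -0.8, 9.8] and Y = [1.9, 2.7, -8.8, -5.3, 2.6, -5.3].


Pearson correlation coefficient (population):
r = cov(X,Y) / (std(X) * std(Y))
Mean X = 2.7833, Mean Y = -2.0333
Cov(X,Y) = -9.693889
Std(X) = 4.122061, Std(Y) = 4.591175
r = -0.5122

-0.5122


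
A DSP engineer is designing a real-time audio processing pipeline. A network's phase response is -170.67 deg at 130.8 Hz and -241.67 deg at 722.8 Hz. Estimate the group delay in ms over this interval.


Group delay from phase difference:
tau = -d(phi)/d(omega)
d(phi) = -71.0 deg = -1.239184 rad
d(omega) = 2*pi*(722.8 - 130.8) = 3719.6457 rad/s
tau = -(-1.239184) / 3719.6457
    = 0.3331 ms

0.3331 ms


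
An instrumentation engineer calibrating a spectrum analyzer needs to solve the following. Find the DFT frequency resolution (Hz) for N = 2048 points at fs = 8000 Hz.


DFT frequency resolution:
df = fs / N
   = 8000 / 2048
   = 3.9062 Hz

3.9062 Hz


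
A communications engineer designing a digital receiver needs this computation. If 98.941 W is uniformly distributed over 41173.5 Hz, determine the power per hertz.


Power spectral density:
PSD = P / BW
    = 98.941 / 41173.5
    = 0.00240303 W/Hz

0.00240303 W/Hz


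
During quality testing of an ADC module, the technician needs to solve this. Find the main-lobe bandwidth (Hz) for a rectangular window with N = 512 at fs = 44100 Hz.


Main lobe width for a rectangular window:
Width = 2 * fs / N
      = 2 * 44100 / 512
      = 88200 / 512
      = 172.266 Hz

172.266 Hz


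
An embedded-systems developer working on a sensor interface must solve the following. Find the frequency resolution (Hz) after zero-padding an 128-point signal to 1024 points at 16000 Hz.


Frequency resolution after zero-padding:
N_padded = 128 * 8 = 1024
df = fs / N_padded
   = 16000 / 1024
   = 15.625 Hz

15.625 Hz


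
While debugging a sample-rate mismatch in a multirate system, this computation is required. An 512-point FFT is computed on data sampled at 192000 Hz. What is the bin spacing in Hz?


DFT frequency resolution:
df = fs / N
   = 192000 / 512
   = 375.0 Hz

375.0 Hz


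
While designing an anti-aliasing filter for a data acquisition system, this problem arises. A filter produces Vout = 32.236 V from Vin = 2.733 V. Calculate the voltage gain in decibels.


Voltage gain in dB:
G = 20 * log10(Vout / Vin)
  = 20 * log10(32.236 / 2.733)
  = 20 * log10(11.795097)
  = 20 * 1.071702
  = 21.43 dB

21.43 dB


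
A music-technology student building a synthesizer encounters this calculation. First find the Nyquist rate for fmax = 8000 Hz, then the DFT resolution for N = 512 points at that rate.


Step 1 — Nyquist sampling rate:
fs = 2 * fmax = 2 * 8000 = 16000 Hz

Step 2 — DFT bin spacing:
df = fs / N = 16000 / 512 = 31.25 Hz

31.25 Hz


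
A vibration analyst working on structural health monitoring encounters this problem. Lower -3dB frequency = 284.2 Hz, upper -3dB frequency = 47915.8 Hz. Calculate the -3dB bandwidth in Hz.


Bandwidth is the difference of -3dB frequencies:
BW = f_high - f_low
   = 47915.8 - 284.2
   = 47631.6 Hz

47631.6 Hz


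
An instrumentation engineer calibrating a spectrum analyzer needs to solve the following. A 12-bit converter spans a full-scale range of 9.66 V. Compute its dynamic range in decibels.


Dynamic range from full-scale to LSB:
V_min = V_max / 2^bits = 9.66 / 2^12
DR = 20 * log10(V_max / V_min)
   = 20 * log10(2^12)
   = 20 * 12 * log10(2)
   = 72.25 dB

72.25 dB


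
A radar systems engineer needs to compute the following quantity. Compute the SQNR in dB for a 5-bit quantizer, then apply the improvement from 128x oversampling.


Step 1 — baseline SQNR at Nyquist:
SQNR_base = 6.02*N + 1.76
          = 6.02*5 + 1.76
          = 31.86 dB

Step 2 — oversampling processing gain:
G = 10*log10(OSR) = 10*log10(128) = 21.07 dB

Step 3 — total:
SQNR_total = 31.86 + 21.07 = 52.93 dB

Base SQNR = 31.86 dB; oversampled SQNR = 52.93 dB


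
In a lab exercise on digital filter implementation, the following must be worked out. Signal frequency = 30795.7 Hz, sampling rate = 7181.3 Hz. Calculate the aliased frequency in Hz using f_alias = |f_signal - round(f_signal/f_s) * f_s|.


Compute the nearest integer multiple of fs to the signal:
n = round(30795.7 / 7181.3) = 4
f_alias = |30795.7 - 4 * 7181.3|
        = |30795.7 - 28725.2|
        = 2070.5 Hz

2070.5


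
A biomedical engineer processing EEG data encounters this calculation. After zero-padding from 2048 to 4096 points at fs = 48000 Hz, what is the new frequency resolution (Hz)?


Frequency resolution after zero-padding:
N_padded = 2048 * 2 = 4096
df = fs / N_padded
   = 48000 / 4096
   = 11.7188 Hz

11.7188 Hz


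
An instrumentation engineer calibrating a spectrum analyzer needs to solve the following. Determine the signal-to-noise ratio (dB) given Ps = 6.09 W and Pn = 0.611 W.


SNR in decibels:
SNR = 10 * log10(Ps / Pn)
    = 10 * log10(6.09 / 0.611)
    = 10 * log10(9.9673)
    = 10 * 0.9986
    = 9.99 dB

9.99 dB


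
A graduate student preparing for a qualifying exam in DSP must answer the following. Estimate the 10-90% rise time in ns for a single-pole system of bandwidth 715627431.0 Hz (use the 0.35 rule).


Rise time from bandwidth relationship:
tr = 0.35 / BW
   = 0.35 / 715627431.0
   = 4.89081308e-10 s
   = 0.4891 ns

0.4891 ns


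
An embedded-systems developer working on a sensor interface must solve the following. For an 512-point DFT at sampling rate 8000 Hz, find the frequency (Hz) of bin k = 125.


Frequency of DFT bin k:
f_k = k * fs / N
    = 125 * 8000 / 512
    = 1000000 / 512
    = 1953.125 Hz

1953.125 Hz


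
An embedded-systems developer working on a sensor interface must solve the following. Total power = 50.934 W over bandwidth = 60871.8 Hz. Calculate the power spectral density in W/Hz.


Power spectral density:
PSD = P / BW
    = 50.934 / 60871.8
    = 0.00083674 W/Hz

0.00083674 W/Hz


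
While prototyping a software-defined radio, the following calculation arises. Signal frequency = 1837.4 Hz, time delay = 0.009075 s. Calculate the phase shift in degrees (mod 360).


Phase shift from frequency and time delay:
phi = 360 * f * t_delay
    = 360 * 1837.4 * 0.009075
    = 6002.79 degrees
    mod 360 = 242.79 degrees

242.79 degrees


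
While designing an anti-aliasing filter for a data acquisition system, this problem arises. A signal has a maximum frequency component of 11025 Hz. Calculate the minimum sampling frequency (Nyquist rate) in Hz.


The Nyquist rate is twice the maximum frequency component.
fs_min = 2 * fmax
      = 2 * 11025
      = 22050 Hz

22050


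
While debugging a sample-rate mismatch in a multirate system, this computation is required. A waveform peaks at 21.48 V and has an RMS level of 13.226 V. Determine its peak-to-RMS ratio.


Crest factor is the ratio of peak to RMS:
CF = V_peak / V_rms
   = 21.48 / 13.226
   = 1.6241

1.6241


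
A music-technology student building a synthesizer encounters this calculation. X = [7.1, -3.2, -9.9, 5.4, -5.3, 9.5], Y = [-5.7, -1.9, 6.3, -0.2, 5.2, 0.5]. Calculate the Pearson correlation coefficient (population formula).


Pearson correlation coefficient (population):
r = cov(X,Y) / (std(X) * std(Y))
Mean X = 0.6, Mean Y = 0.7
Cov(X,Y) = -20.528333
Std(X) = 7.118052, Std(Y) = 4.086155
r = -0.7058

-0.7058


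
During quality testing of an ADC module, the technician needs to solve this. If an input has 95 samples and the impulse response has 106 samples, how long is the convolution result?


Linear convolution output length:
L = N + M - 1
  = 95 + 106 - 1
  = 200 samples

200


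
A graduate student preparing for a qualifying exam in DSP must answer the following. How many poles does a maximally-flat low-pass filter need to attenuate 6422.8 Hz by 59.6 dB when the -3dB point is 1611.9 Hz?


Butterworth filter order formula:
n = log10(10^(A/10) - 1) / (2 * log10(f_stop/f_pass))
10^(59.6/10) - 1 = 912009.8394
f_stop/f_pass = 6422.8 / 1611.9 = 3.9846
n = 4.9635 -> ceil = 5

5


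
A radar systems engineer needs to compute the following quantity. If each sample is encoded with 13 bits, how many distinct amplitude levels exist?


Number of quantization levels = 2^N
= 2^13
= 8192

8192


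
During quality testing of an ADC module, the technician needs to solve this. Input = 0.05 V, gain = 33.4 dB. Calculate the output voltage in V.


Output voltage from dB gain:
V_out = V_in * 10^(gain_dB / 20)
      = 0.05 * 10^(33.4 / 20)
      = 0.05 * 46.773514
      = 2.3387 V

2.3387 V


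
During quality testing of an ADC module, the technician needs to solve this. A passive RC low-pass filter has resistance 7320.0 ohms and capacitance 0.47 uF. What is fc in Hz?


Cutoff frequency of a first-order RC filter:
fc = 1 / (2 * pi * R * C)
C = 0.47 uF = 4.7e-07 F
fc = 1 / (2 * pi * 7320.0 * 4.7e-07)
   = 1 / 0.021616670730821
   = 46.260593 Hz

46.260593 Hz


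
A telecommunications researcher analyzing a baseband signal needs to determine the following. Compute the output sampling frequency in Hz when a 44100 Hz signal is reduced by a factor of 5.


Decimation reduces the sample rate:
fs_out = fs_in / M
       = 44100 / 5
       = 8820.0 Hz

8820.0 Hz


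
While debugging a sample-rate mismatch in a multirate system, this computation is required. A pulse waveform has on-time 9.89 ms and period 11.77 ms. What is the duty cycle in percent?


Duty cycle as a percentage:
DC = (t_on / T) * 100
   = (9.89 / 11.77) * 100
   = 0.840272 * 100
   = 84.03 %

84.03 %


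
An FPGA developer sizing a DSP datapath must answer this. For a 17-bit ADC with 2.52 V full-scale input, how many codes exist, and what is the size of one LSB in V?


Step 1 — number of quantization levels:
L = 2^N = 2^17 = 131072

Step 2 — LSB step size:
delta = Vfs / L
      = 2.52 / 131072
      = 1.923e-05 V

Levels = 131072; step size = 1.923e-05 V


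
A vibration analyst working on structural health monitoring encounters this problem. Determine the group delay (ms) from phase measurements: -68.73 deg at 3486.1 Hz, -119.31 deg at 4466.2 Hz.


Group delay from phase difference:
tau = -d(phi)/d(omega)
d(phi) = -50.58 deg = -0.882788 rad
d(omega) = 2*pi*(4466.2 - 3486.1) = 6158.1499 rad/s
tau = -(-0.882788) / 6158.1499
    = 0.1434 ms

0.1434 ms


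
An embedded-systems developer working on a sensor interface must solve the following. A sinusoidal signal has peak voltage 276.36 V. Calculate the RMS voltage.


RMS voltage for a sinusoidal waveform:
V_rms = V_peak / sqrt(2)
      = 276.36 / 1.414214
      = 195.416 V

195.416 V


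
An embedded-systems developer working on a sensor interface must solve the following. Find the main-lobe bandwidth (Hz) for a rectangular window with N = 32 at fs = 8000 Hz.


Main lobe width for a rectangular window:
Width = 2 * fs / N
      = 2 * 8000 / 32
      = 16000 / 32
      = 500.0 Hz

500.0 Hz
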